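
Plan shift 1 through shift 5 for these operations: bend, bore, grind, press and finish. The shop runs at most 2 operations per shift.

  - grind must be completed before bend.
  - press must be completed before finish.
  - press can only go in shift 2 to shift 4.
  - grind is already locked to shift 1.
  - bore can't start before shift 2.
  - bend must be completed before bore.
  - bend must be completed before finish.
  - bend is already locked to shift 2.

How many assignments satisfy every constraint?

Splitting on bore: it can be shift 3 (6), shift 4 (6), shift 5 (6). Listing each branch's schedules as (bend, grind, press, finish) by shift number:
bore=shift 3: (2,1,2,3) (2,1,2,4) (2,1,2,5) (2,1,3,4) (2,1,3,5) (2,1,4,5) — 6.
bore=shift 4: (2,1,2,3) (2,1,2,4) (2,1,2,5) (2,1,3,4) (2,1,3,5) (2,1,4,5) — 6.
bore=shift 5: (2,1,2,3) (2,1,2,4) (2,1,2,5) (2,1,3,4) (2,1,3,5) (2,1,4,5) — 6.
Summing: 6 + 6 + 6 = 18.

18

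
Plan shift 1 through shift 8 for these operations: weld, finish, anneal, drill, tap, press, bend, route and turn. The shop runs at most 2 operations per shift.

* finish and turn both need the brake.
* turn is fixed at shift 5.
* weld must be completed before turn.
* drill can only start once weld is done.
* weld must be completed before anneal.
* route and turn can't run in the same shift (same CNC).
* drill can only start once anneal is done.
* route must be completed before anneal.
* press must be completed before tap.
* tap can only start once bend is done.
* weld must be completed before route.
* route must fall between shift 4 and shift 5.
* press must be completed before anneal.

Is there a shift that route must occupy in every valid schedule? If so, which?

shift 4

route's window is shift 4–shift 5.
turn is fixed at shift 5, and route can't share a shift with turn.
So route must be shift 4.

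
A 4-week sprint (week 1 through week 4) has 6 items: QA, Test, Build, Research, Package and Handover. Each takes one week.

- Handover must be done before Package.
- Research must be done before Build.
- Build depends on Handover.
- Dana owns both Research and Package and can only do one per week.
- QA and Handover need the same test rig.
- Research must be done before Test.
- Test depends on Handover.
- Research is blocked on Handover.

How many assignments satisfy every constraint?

Splitting on QA: it can be week 1 (1), week 2 (10), week 3 (11), week 4 (11). Listing each branch's schedules as (Test, Build, Research, Package, Handover) by week number:
QA=week 1: (4,4,3,4,2) — 1.
QA=week 2: (3,3,2,3,1) (3,3,2,4,1) (3,4,2,3,1) (3,4,2,4,1) (4,3,2,3,1) (4,3,2,4,1) (4,4,2,3,1) (4,4,2,4,1) (4,4,3,2,1) (4,4,3,4,1) — 10.
QA=week 3: (3,3,2,3,1) (3,3,2,4,1) (3,4,2,3,1) (3,4,2,4,1) (4,3,2,3,1) (4,3,2,4,1) (4,4,2,3,1) (4,4,2,4,1) (4,4,3,2,1) (4,4,3,4,1) (4,4,3,4,2) — 11.
QA=week 4: (3,3,2,3,1) (3,3,2,4,1) (3,4,2,3,1) (3,4,2,4,1) (4,3,2,3,1) (4,3,2,4,1) (4,4,2,3,1) (4,4,2,4,1) (4,4,3,2,1) (4,4,3,4,1) (4,4,3,4,2) — 11.
Summing: 1 + 10 + 11 + 11 = 33.

33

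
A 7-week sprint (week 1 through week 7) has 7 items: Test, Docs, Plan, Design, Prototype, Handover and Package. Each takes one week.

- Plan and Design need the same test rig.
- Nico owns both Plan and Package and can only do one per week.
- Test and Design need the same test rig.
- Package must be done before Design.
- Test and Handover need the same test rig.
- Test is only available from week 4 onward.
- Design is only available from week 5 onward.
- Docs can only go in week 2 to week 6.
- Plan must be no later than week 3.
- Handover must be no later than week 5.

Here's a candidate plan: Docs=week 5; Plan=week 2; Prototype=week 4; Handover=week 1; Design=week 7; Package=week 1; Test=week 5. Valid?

Plan must be no later than week 3 — holds.
Plan and Design need the same test rig — holds.
Package must be done before Design — holds.
Handover must be no later than week 5 — holds.
Nico owns both Plan and Package and can only do one per week — holds.
Test and Design need the same test rig — holds.
Test is only available from week 4 onward — holds.
Design is only available from week 5 onward — holds.
Test and Handover need the same test rig — holds.
Docs can only go in week 2 to week 6 — holds.

Valid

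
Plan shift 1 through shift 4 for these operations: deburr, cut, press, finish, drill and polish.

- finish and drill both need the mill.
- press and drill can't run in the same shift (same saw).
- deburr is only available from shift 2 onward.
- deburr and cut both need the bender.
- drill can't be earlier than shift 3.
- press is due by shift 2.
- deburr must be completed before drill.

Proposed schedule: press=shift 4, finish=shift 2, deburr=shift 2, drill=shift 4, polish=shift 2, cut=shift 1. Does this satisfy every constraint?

finish and drill both need the mill — holds.
press is due by shift 2 — violated.
deburr and cut both need the bender — holds.
drill can't be earlier than shift 3 — holds.
deburr must be completed before drill — holds.
press and drill can't run in the same shift (same saw) — violated.
deburr is only available from shift 2 onward — holds.

No. press is due by shift 2 is not satisfied.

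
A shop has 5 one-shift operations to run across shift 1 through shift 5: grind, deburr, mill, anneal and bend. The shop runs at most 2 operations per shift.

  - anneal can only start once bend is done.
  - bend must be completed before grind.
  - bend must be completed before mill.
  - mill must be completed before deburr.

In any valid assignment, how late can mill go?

Precedence pushes mill to at least shift 2; downstream work caps mill at shift 4.
mill at shift 4 is achievable: anneal=shift 2; grind=shift 2; deburr=shift 5; mill=shift 4; bend=shift 1.

shift 4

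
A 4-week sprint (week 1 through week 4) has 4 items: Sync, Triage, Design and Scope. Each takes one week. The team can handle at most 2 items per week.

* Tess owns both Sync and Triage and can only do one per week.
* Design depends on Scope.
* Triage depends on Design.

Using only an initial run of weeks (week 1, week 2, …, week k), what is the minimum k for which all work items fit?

The precedence chain requires at least 3 distinct weeks.
With at most 2 per week and 4 work items, at least 2 weeks are needed.
3 works (last occupied week: week 3): for example Scope=week 1, Triage=week 3, Sync=week 1, Design=week 2.

3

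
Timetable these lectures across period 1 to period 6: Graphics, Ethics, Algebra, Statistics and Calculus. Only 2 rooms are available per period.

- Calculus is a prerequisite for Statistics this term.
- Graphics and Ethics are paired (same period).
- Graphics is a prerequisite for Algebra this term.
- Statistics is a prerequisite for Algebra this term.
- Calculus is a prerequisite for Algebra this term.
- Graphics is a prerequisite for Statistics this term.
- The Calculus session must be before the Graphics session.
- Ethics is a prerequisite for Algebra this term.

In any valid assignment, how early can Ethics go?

period 2

Ethics must be in the same period as Graphics, which can't be before period 2, so Ethics is at least period 2; Ethics must be in the same period as Graphics, which can't be after period 4, so Ethics is at most period 4.
Ethics at period 2 is achievable: Algebra -> period 4, Ethics -> period 2, Calculus -> period 1, Statistics -> period 3, Graphics -> period 2.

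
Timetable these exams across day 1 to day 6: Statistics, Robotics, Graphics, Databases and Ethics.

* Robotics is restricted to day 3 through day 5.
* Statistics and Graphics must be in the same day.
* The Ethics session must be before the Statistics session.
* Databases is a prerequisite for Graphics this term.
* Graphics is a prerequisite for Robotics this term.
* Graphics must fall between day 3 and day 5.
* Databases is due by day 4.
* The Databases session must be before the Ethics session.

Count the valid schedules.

5

Splitting on Statistics: it can be day 3 (2), day 4 (3). Listing each branch's schedules as (Robotics, Graphics, Databases, Ethics) by day number:
Statistics=day 3: (4,3,1,2) (5,3,1,2) — 2.
Statistics=day 4: (5,4,1,2) (5,4,1,3) (5,4,2,3) — 3.
Summing: 2 + 3 = 5.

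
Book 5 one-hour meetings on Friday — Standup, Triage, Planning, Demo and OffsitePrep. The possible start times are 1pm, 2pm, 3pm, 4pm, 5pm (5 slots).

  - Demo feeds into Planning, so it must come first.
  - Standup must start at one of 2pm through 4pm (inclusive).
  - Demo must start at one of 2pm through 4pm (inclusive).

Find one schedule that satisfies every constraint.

OffsitePrep in 1pm, Triage in 1pm, Demo in 2pm, Planning in 3pm, Standup in 2pm

Checking: Demo(2pm) before Planning(3pm); Demo=2pm in [2pm,4pm]; Standup=2pm in [2pm,4pm].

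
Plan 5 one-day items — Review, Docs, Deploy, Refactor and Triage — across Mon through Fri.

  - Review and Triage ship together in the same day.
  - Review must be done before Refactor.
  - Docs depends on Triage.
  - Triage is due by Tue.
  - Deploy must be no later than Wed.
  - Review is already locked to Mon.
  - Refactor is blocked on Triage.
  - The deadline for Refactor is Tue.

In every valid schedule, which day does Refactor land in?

Tue

Precedence pushes Refactor to at least Tue; Refactor's own window allows nothing later than Tue.
So Refactor is pinned to Tue.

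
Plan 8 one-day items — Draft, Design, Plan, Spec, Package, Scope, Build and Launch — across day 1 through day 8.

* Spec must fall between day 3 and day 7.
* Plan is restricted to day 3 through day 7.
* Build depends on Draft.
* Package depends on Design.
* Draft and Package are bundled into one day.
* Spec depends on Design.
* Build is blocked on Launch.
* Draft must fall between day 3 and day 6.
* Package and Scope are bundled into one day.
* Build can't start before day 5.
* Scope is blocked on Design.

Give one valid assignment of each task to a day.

Draft in day 3, Build in day 5, Package in day 3, Spec in day 3, Scope in day 3, Plan in day 3, Launch in day 1, Design in day 1

Checking: Design(day 1) before Scope(day 3); Draft(day 3) before Build(day 5); Design(day 1) before Package(day 3); Launch(day 1) before Build(day 5); Design(day 1) before Spec(day 3); Draft = Package = day 3; Package = Scope = day 3; Build=day 5 in [day 5,day 8]; Plan=day 3 in [day 3,day 7]; Draft=day 3 in [day 3,day 6]; Spec=day 3 in [day 3,day 7].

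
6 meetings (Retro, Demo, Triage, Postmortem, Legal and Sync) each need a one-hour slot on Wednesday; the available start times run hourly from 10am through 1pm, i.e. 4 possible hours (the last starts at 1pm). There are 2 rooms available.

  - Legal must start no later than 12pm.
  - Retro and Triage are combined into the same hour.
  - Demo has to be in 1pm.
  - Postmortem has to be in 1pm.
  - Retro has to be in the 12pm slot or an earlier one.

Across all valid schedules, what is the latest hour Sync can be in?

12pm

Sync at 12pm is achievable: Sync -> 12pm, Retro -> 10am, Demo -> 1pm, Triage -> 10am, Legal -> 11am, Postmortem -> 1pm.
Nothing later works — the capacity limit rule out every hour after 12pm.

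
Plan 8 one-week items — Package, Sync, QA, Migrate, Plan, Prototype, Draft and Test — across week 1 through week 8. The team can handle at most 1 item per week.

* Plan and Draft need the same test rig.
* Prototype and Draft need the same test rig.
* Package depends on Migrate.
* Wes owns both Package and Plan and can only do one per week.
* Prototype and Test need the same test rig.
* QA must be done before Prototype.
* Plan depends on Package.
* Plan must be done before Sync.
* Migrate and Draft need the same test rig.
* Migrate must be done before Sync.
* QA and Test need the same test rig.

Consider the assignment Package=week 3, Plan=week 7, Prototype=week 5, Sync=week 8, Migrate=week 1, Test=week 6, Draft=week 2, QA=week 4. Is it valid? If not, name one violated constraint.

Yes

Plan and Draft need the same test rig — holds.
Prototype and Test need the same test rig — holds.
Wes owns both Package and Plan and can only do one per week — holds.
Prototype and Draft need the same test rig — holds.
Migrate and Draft need the same test rig — holds.
Plan must be done before Sync — holds.
The team can handle at most 1 item per week — holds.
Migrate must be done before Sync — holds.
Plan depends on Package — holds.
QA and Test need the same test rig — holds.
QA must be done before Prototype — holds.
Package depends on Migrate — holds.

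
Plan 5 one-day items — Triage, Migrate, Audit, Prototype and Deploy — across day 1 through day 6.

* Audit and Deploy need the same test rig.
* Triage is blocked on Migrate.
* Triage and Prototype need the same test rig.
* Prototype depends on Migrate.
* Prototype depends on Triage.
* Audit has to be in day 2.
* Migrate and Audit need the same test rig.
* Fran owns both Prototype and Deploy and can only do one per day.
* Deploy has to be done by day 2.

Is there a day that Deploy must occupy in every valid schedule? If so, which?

day 1

Deploy's window is day 1–day 2.
Audit is fixed at day 2, and Deploy can't share a day with Audit.
So Deploy must be day 1.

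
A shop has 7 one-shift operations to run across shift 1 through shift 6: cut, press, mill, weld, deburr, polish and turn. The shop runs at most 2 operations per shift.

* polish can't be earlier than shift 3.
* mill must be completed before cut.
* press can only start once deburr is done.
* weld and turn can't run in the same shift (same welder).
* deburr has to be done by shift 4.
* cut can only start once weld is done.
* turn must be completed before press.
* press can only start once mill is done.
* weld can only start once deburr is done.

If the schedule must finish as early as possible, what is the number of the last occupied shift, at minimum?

The precedence chain requires at least 3 distinct shifts.
With at most 2 per shift and 7 operations, at least 4 shifts are needed.
4 works (last occupied shift: shift 4): for example weld in shift 2; mill in shift 2; turn in shift 1; polish in shift 3; press in shift 3; deburr in shift 1; cut in shift 4.

shift 4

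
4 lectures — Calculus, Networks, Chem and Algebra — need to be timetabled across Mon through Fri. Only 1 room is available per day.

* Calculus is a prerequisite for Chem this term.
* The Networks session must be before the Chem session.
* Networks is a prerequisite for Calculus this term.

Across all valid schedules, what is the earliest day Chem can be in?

Wed

Precedence pushes Chem to at least Wed.
Chem at Wed is achievable: Networks -> Mon, Chem -> Wed, Algebra -> Thu, Calculus -> Tue.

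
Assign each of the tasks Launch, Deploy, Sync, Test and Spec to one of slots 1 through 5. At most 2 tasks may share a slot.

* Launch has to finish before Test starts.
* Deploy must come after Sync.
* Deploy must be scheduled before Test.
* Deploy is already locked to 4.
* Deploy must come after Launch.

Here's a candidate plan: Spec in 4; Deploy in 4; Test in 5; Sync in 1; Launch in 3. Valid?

At most 2 tasks may share a slot — holds.
Deploy is already locked to 4 — holds.
Deploy must come after Sync — holds.
Launch has to finish before Test starts — holds.
Deploy must come after Launch — holds.
Deploy must be scheduled before Test — holds.

Valid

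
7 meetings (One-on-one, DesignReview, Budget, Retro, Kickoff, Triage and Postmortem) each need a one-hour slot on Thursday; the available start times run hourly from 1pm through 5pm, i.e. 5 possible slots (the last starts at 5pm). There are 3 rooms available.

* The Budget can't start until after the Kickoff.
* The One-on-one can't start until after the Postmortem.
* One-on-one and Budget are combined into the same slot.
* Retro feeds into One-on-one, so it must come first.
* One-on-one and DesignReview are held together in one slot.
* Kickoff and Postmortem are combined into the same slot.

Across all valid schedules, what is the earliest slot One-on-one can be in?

Precedence pushes One-on-one to at least 2pm.
One-on-one at 2pm is achievable: Kickoff=1pm; Retro=1pm; Postmortem=1pm; One-on-one=2pm; Budget=2pm; Triage=3pm; DesignReview=2pm.

2pm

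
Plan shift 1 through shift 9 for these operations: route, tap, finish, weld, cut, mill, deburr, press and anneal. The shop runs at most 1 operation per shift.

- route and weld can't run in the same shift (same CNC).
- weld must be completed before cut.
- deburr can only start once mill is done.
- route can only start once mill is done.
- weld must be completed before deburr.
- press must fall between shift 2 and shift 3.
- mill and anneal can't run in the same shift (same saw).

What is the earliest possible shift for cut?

Precedence pushes cut to at least shift 2.
cut at shift 2 is achievable: deburr -> shift 5; finish -> shift 8; tap -> shift 7; cut -> shift 2; press -> shift 3; mill -> shift 4; weld -> shift 1; route -> shift 6; anneal -> shift 9.

shift 2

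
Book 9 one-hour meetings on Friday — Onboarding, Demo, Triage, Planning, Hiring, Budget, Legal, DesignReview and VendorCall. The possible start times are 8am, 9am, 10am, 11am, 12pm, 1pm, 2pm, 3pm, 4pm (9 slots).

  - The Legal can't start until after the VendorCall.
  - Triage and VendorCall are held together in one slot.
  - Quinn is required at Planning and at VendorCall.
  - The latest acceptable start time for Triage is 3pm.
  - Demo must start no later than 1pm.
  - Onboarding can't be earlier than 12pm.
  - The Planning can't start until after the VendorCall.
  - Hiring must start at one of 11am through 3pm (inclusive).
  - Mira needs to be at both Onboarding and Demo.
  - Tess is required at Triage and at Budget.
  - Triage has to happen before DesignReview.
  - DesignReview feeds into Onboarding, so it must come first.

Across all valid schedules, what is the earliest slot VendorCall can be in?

VendorCall must be in the same slot as Triage, which can't be after 2pm, so VendorCall is at most 2pm.
VendorCall at 8am is achievable: Demo in 8am, Triage in 8am, Planning in 9am, DesignReview in 9am, VendorCall in 8am, Budget in 9am, Onboarding in 12pm, Hiring in 11am, Legal in 9am.

8am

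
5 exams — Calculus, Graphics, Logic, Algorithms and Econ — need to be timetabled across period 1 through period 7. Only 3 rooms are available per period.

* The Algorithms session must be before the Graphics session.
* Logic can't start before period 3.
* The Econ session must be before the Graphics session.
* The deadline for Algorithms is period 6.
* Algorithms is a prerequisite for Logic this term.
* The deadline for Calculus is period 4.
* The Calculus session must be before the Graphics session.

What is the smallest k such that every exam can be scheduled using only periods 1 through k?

3 periods

The precedence chain requires at least 2 distinct periods.
With at most 3 per period and 5 exams, at least 2 periods are needed.
Logic can't be placed before period 3, so the schedule must run through at least period 3.
3 works (last occupied period: period 3): for example Algorithms=period 1; Calculus=period 1; Graphics=period 2; Logic=period 3; Econ=period 1.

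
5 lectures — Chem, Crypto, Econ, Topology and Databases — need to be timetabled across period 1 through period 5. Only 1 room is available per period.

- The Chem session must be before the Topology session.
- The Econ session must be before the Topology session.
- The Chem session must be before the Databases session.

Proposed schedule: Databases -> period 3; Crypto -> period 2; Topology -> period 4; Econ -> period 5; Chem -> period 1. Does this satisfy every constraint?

The Econ session must be before the Topology session — violated.
The Chem session must be before the Databases session — holds.
Only 1 room is available per period — holds.
The Chem session must be before the Topology session — holds.

Invalid. The Econ session must be before the Topology session.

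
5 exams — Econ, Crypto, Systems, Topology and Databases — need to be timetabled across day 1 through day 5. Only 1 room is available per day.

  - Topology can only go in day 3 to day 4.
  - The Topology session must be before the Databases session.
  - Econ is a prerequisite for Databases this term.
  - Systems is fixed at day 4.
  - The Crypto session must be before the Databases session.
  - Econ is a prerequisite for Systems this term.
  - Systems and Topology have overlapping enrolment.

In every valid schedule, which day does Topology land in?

day 3

Topology's window is day 3–day 4.
Systems is fixed at day 4, and Topology can't share a day with Systems.
So Topology must be day 3.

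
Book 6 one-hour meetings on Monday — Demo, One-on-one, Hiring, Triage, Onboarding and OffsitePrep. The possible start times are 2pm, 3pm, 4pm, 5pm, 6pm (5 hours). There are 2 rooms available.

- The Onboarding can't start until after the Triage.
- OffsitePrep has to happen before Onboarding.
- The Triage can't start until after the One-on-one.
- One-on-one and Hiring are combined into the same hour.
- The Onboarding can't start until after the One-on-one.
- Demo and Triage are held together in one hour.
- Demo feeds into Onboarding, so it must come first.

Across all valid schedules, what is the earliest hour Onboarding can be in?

Precedence pushes Onboarding to at least 4pm.
Onboarding at 5pm is achievable: Demo in 3pm, OffsitePrep in 4pm, One-on-one in 2pm, Hiring in 2pm, Onboarding in 5pm, Triage in 3pm.
Nothing earlier works — the capacity limit rule out every hour before 5pm.

5pm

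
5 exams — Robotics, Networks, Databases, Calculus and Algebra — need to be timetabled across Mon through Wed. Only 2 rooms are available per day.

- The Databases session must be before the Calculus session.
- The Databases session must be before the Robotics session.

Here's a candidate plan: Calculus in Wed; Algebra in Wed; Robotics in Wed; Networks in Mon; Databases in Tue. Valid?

Only 2 rooms are available per day — violated.
The Databases session must be before the Calculus session — holds.
The Databases session must be before the Robotics session — holds.

No. Only 2 rooms are available per day is not satisfied.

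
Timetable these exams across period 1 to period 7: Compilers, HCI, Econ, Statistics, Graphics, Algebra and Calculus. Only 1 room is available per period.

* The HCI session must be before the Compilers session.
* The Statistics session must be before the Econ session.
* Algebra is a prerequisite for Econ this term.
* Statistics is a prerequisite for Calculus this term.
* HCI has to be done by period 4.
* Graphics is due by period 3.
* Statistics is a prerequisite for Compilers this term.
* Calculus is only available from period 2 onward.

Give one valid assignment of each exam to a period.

Compilers=period 5; Econ=period 7; Algebra=period 6; HCI=period 2; Calculus=period 4; Graphics=period 1; Statistics=period 3

Checking: Algebra(period 6) before Econ(period 7); Statistics(period 3) before Econ(period 7); Statistics(period 3) before Calculus(period 4); Statistics(period 3) before Compilers(period 5); HCI(period 2) before Compilers(period 5); HCI=period 2 in [period 1,period 4]; Calculus=period 4 in [period 2,period 7]; Graphics=period 1 in [period 1,period 3]; max 1 per period (cap 1).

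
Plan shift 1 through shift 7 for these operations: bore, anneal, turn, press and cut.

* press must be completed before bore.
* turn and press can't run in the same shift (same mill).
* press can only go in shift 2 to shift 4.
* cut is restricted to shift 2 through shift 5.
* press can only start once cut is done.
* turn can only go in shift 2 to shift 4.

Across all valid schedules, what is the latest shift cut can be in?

Cut is available from shift 2; cut's own window allows nothing later than shift 5; downstream work caps cut at shift 3.
cut at shift 3 is achievable: cut -> shift 3, bore -> shift 5, anneal -> shift 1, press -> shift 4, turn -> shift 2.

shift 3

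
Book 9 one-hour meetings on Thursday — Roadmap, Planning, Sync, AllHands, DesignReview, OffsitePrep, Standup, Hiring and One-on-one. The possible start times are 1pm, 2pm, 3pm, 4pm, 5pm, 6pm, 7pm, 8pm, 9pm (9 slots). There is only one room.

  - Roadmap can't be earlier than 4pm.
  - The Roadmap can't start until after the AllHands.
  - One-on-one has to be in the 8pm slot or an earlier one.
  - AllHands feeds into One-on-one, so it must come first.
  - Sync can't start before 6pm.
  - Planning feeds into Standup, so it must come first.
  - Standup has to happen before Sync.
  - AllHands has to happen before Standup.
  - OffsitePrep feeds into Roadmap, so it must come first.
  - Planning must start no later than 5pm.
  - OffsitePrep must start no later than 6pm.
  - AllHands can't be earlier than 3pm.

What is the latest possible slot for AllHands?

5pm

AllHands is available from 3pm; downstream work caps AllHands at 7pm.
AllHands at 5pm is achievable: DesignReview in 3pm; Hiring in 4pm; Planning in 1pm; Roadmap in 9pm; AllHands in 5pm; Sync in 7pm; One-on-one in 8pm; Standup in 6pm; OffsitePrep in 2pm.
Nothing later works — the capacity limit rule out every slot after 5pm.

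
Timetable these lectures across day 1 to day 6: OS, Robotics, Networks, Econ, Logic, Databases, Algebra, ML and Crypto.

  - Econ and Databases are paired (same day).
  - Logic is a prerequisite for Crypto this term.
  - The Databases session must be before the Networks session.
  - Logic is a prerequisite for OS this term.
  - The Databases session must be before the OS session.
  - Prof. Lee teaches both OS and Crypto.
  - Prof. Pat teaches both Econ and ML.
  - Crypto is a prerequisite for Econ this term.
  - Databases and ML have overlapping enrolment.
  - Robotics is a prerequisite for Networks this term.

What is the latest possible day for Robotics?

Downstream work caps Robotics at day 5.
Robotics at day 5 is achievable: Crypto=day 2, OS=day 4, Robotics=day 5, Databases=day 3, Networks=day 6, Algebra=day 1, Econ=day 3, Logic=day 1, ML=day 1.

day 5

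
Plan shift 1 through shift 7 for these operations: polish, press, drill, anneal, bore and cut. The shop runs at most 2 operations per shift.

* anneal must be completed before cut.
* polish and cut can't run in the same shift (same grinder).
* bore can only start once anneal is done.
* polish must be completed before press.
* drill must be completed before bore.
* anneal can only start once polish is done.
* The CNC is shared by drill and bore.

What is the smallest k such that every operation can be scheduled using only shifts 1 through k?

The precedence chain requires at least 3 distinct shifts.
With at most 2 per shift and 6 operations, at least 3 shifts are needed.
3 works (last occupied shift: shift 3): for example cut=shift 3, drill=shift 1, anneal=shift 2, bore=shift 3, polish=shift 1, press=shift 2.

3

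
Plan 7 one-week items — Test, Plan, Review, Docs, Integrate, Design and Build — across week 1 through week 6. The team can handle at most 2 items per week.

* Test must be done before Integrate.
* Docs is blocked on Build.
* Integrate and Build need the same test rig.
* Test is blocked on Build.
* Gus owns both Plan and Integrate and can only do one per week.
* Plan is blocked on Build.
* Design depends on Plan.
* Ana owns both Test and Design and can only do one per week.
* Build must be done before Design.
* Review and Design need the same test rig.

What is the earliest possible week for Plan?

week 2

Precedence pushes Plan to at least week 2; downstream work caps Plan at week 5.
Plan at week 2 is achievable: Integrate=week 4; Plan=week 2; Docs=week 3; Review=week 1; Build=week 1; Design=week 3; Test=week 2.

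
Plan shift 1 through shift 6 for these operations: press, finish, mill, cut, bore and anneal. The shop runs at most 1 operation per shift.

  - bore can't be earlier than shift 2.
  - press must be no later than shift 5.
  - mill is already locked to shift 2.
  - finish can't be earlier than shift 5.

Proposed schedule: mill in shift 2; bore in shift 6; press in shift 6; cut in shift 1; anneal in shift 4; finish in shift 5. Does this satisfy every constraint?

press must be no later than shift 5 — violated.
mill is already locked to shift 2 — holds.
finish can't be earlier than shift 5 — holds.
The shop runs at most 1 operation per shift — violated.
bore can't be earlier than shift 2 — holds.

Invalid. press must be no later than shift 5.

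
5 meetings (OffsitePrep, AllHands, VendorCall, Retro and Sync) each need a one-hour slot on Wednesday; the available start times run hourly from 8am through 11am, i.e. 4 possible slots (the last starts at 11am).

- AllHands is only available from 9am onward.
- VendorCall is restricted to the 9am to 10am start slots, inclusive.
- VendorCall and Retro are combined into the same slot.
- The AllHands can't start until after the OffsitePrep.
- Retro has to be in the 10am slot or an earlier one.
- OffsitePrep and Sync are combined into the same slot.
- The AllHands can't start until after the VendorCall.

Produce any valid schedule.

Retro -> 9am; OffsitePrep -> 8am; Sync -> 8am; AllHands -> 10am; VendorCall -> 9am

Checking: VendorCall(9am) before AllHands(10am); OffsitePrep(8am) before AllHands(10am); OffsitePrep = Sync = 8am; VendorCall = Retro = 9am; AllHands=10am in [9am,11am]; Retro=9am in [8am,10am]; VendorCall=9am in [9am,10am].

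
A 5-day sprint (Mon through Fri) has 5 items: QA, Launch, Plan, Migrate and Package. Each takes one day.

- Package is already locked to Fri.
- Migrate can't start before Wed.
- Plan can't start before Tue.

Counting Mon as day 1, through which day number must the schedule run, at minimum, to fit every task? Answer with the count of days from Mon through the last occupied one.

5

Package can't be placed before Fri — that is day 5 counting from Mon — so the schedule must run through at least 5 days.
5 works (last occupied day: Fri): for example QA -> Mon, Package -> Fri, Launch -> Mon, Plan -> Tue, Migrate -> Wed.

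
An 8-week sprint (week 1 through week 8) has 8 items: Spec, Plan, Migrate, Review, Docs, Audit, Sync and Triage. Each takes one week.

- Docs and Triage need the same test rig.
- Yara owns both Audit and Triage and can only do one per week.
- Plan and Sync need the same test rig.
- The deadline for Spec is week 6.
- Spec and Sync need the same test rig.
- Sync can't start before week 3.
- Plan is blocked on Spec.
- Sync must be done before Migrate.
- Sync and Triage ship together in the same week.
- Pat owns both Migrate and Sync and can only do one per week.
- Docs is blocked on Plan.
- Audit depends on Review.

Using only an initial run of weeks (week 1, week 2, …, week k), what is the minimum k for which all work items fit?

4 weeks

The precedence chain requires at least 3 distinct weeks.
Propagating the time windows through the other constraints, Migrate can't land before week 4, so the schedule must run through at least week 4.
4 works (last occupied week: week 4): for example Docs in week 4, Triage in week 3, Audit in week 2, Migrate in week 4, Review in week 1, Sync in week 3, Spec in week 1, Plan in week 2.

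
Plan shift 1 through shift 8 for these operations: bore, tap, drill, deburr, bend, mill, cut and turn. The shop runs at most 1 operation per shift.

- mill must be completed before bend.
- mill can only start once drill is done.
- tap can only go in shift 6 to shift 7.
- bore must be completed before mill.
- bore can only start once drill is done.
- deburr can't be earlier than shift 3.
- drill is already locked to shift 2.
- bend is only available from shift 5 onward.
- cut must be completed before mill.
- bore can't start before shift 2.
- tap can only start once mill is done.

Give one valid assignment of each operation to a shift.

tap=shift 6, deburr=shift 7, mill=shift 4, turn=shift 8, bend=shift 5, bore=shift 3, drill=shift 2, cut=shift 1

Checking: bore(shift 3) before mill(shift 4); drill(shift 2) before mill(shift 4); mill(shift 4) before bend(shift 5); drill(shift 2) before bore(shift 3); cut(shift 1) before mill(shift 4); mill(shift 4) before tap(shift 6); deburr=shift 7 in [shift 3,shift 8]; bend=shift 5 in [shift 5,shift 8]; bore=shift 3 in [shift 2,shift 8]; drill=shift 2 in [shift 2,shift 2]; tap=shift 6 in [shift 6,shift 7]; max 1 per shift (cap 1).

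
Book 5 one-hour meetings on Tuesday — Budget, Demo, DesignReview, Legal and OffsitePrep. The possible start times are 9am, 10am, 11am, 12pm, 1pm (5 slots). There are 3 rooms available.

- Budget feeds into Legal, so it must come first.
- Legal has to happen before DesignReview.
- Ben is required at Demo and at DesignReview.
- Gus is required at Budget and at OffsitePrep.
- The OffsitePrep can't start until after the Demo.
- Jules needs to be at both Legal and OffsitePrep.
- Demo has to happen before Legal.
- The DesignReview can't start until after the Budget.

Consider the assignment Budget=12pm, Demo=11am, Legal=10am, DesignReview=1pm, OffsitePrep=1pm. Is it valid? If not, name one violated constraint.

No — it violates: Budget feeds into Legal, so it must come first

The DesignReview can't start until after the Budget — holds.
Budget feeds into Legal, so it must come first — violated.
Legal has to happen before DesignReview — holds.
There are 3 rooms available — holds.
The OffsitePrep can't start until after the Demo — holds.
Ben is required at Demo and at DesignReview — holds.
Gus is required at Budget and at OffsitePrep — holds.
Demo has to happen before Legal — violated.
Jules needs to be at both Legal and OffsitePrep — holds.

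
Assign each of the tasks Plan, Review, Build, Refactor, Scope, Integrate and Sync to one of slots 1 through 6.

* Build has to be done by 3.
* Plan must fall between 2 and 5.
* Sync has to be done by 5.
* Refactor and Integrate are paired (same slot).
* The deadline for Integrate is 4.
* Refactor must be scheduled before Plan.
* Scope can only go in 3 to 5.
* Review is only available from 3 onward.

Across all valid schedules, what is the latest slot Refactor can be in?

Downstream work caps Refactor at 4.
Refactor at 4 is achievable: Refactor in 4, Scope in 3, Integrate in 4, Plan in 5, Build in 1, Review in 3, Sync in 1.

4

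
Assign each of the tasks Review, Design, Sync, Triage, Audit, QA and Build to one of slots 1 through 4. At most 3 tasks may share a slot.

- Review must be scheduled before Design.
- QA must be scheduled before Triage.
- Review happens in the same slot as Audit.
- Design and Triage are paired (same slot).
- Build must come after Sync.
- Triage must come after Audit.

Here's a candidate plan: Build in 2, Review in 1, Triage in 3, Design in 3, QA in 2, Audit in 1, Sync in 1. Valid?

Yes, all constraints hold

Triage must come after Audit — holds.
Review must be scheduled before Design — holds.
QA must be scheduled before Triage — holds.
Review happens in the same slot as Audit — holds.
Design and Triage are paired (same slot) — holds.
Build must come after Sync — holds.
At most 3 tasks may share a slot — holds.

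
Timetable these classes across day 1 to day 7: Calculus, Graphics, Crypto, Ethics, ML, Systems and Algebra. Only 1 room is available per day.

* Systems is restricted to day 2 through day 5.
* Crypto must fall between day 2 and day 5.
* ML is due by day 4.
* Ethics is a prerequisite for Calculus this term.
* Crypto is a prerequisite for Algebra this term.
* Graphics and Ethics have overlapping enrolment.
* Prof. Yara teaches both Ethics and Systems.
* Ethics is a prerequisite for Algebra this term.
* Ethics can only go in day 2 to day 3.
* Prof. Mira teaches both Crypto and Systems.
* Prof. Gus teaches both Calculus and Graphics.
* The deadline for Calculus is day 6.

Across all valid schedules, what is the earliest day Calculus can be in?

Precedence pushes Calculus to at least day 3; Calculus's own window allows nothing later than day 6.
Calculus at day 3 is achievable: ML -> day 1, Graphics -> day 7, Systems -> day 5, Algebra -> day 6, Crypto -> day 4, Calculus -> day 3, Ethics -> day 2.

day 3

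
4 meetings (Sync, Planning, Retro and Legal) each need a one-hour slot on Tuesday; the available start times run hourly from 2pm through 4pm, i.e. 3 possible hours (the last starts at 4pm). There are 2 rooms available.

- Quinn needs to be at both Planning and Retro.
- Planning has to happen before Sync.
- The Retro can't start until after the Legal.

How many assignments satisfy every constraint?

Splitting on Sync: it can be 3pm (3), 4pm (5). Listing each branch's schedules as (Planning, Retro, Legal):
Sync=3pm: (2pm,3pm,2pm) (2pm,4pm,2pm) (2pm,4pm,3pm) — 3.
Sync=4pm: (2pm,3pm,2pm) (2pm,4pm,2pm) (2pm,4pm,3pm) (3pm,4pm,2pm) (3pm,4pm,3pm) — 5.
Summing: 3 + 5 = 8.

8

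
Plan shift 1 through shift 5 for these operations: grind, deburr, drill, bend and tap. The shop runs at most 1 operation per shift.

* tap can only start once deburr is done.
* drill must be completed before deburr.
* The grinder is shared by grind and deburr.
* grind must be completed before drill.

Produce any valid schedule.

bend in shift 5, deburr in shift 3, grind in shift 1, tap in shift 4, drill in shift 2

Checking: drill(shift 2) before deburr(shift 3); deburr(shift 3) before tap(shift 4); grind(shift 1) before drill(shift 2); grind(shift 1) != deburr(shift 3); max 1 per shift (cap 1).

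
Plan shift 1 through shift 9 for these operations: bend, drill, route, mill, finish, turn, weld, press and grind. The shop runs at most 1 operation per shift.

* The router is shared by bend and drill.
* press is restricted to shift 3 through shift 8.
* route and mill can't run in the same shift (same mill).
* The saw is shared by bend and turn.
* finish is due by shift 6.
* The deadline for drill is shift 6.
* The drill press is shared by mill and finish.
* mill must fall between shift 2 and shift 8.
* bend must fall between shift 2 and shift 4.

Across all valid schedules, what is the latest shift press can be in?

Press is available from shift 3; press's own window allows nothing later than shift 8.
press at shift 8 is achievable: grind -> shift 9; drill -> shift 1; route -> shift 5; mill -> shift 4; press -> shift 8; weld -> shift 7; bend -> shift 2; finish -> shift 3; turn -> shift 6.

shift 8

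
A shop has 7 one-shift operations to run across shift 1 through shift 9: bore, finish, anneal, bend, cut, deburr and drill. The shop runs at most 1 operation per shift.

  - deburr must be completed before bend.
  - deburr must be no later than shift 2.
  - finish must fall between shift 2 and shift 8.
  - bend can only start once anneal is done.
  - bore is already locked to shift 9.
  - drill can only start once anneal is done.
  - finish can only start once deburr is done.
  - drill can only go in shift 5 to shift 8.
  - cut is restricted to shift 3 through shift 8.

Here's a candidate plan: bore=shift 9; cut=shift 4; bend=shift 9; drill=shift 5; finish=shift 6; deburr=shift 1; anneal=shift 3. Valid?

Invalid. The shop runs at most 1 operation per shift.

finish can only start once deburr is done — holds.
bend can only start once anneal is done — holds.
finish must fall between shift 2 and shift 8 — holds.
The shop runs at most 1 operation per shift — violated.
deburr must be no later than shift 2 — holds.
bore is already locked to shift 9 — holds.
deburr must be completed before bend — holds.
drill can only start once anneal is done — holds.
cut is restricted to shift 3 through shift 8 — holds.
drill can only go in shift 5 to shift 8 — holds.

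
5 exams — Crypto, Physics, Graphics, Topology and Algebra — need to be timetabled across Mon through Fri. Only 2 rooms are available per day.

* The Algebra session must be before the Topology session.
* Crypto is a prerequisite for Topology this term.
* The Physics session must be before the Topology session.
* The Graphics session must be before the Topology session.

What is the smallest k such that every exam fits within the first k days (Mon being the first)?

3 days

The precedence chain requires at least 2 distinct days.
With at most 2 per day and 5 exams, at least 3 days are needed.
3 works (last occupied day: Wed): for example Crypto -> Mon; Algebra -> Tue; Topology -> Wed; Graphics -> Tue; Physics -> Mon.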